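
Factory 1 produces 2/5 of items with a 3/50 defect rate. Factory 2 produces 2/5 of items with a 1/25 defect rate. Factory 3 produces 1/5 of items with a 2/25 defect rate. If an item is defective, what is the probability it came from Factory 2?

Using Bayes' theorem:
P(F1) = 2/5, P(D|F1) = 3/50
P(F2) = 2/5, P(D|F2) = 1/25
P(F3) = 1/5, P(D|F3) = 2/25
P(D) = P(D|F1)P(F1) + P(D|F2)P(F2) + P(D|F3)P(F3)
     = \frac{7}{125}
P(F2|D) = P(D|F2)P(F2) / P(D)
= \frac{2}{7}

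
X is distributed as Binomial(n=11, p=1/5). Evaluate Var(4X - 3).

For X ~ Binomial(n=11, p=1/5):
Var(X) = \frac{44}{25}
Var(4X - 3) = (4)² × Var(X) = 16 × \frac{44}{25} = \frac{704}{25}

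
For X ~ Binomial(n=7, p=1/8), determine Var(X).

For X ~ Binomial(n=7, p=1/8):
Var(X) = \frac{49}{64}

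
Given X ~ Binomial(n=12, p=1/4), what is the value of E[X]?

For X ~ Binomial(n=12, p=1/4), the expected value is:
E[X] = 3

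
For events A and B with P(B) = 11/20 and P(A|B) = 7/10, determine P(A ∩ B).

By definition, P(A|B) = P(A ∩ B) / P(B)
So P(A ∩ B) = P(A|B) × P(B)
= 7/10 × 11/20
= 77/200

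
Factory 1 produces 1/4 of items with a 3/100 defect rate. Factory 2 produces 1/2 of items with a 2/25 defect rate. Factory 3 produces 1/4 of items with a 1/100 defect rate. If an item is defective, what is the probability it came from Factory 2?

Using Bayes' theorem:
P(F1) = 1/4, P(D|F1) = 3/100
P(F2) = 1/2, P(D|F2) = 2/25
P(F3) = 1/4, P(D|F3) = 1/100
P(D) = P(D|F1)P(F1) + P(D|F2)P(F2) + P(D|F3)P(F3)
     = \frac{1}{20}
P(F2|D) = P(D|F2)P(F2) / P(D)
= \frac{4}{5}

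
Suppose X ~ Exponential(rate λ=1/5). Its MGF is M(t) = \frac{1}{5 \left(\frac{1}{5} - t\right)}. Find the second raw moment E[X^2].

To find E[X^2], compute M^(2)(0):
M^(1)(t) = \frac{1}{5 \left(\frac{1}{5} - t\right)^{2}}
M^(2)(t) = \frac{2}{5 \left(\frac{1}{5} - t\right)^{3}}
M^(2)(0) = 50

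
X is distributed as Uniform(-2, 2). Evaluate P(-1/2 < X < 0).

P(-1/2 < X < 0) = ∫_{-1/2}^{0} f(x) dx
where f(x) = \frac{1}{4}
= \frac{1}{8}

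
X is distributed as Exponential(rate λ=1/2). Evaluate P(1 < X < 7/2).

P(1 < X < 7/2) = ∫_{1}^{7/2} f(x) dx
where f(x) = \frac{e^{- \frac{x}{2}}}{2}
= - \frac{1}{e^{\frac{7}{4}}} + e^{- \frac{1}{2}}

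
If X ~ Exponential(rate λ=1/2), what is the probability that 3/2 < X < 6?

P(3/2 < X < 6) = ∫_{3/2}^{6} f(x) dx
where f(x) = \frac{e^{- \frac{x}{2}}}{2}
= - \frac{1}{e^{3}} + e^{- \frac{3}{4}}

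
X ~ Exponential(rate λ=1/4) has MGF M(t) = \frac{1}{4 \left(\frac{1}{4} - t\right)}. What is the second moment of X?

To find E[X^2], compute M^(2)(0):
M^(1)(t) = \frac{1}{4 \left(\frac{1}{4} - t\right)^{2}}
M^(2)(t) = \frac{1}{2 \left(\frac{1}{4} - t\right)^{3}}
M^(2)(0) = 32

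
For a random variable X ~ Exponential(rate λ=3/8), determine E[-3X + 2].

For X ~ Exponential(rate λ=3/8):
E[X] = \frac{8}{3}
E[-3X + 2] = -3 × E[X] + 2 = -6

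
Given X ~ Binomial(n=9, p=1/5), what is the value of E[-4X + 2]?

For X ~ Binomial(n=9, p=1/5):
E[X] = \frac{9}{5}
E[-4X + 2] = -4 × E[X] + 2 = - \frac{26}{5}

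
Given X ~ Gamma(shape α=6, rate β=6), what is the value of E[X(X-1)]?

E[X(X-1)] = E[X² - X] = E[X²] - E[X]
E[X] = 1
E[X²] = Var(X) + (E[X])² = \frac{1}{6} + (1)² = \frac{7}{6}
E[X(X-1)] = \frac{7}{6} - 1 = \frac{1}{6}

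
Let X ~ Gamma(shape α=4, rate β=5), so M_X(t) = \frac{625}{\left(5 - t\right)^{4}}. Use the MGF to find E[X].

To find E[X], compute M^(1)(0):
M^(1)(t) = \frac{2500}{\left(5 - t\right)^{5}}
M^(1)(0) = \frac{4}{5}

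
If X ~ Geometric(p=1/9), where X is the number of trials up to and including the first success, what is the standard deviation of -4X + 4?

For X ~ Geometric(p=1/9), where X is the number of trials up to and including the first success:
Var(X) = 72
SD(X) = √(Var(X)) = √(72) = 6 \sqrt{2}
SD(-4X + 4) = |-4| × SD(X) = 4 × 6 \sqrt{2} = 24 \sqrt{2}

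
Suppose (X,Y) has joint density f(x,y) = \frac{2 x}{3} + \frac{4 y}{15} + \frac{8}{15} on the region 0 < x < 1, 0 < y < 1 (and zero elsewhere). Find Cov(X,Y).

E[XY] = ∫∫ xy × f(x,y) dx dy = \frac{13}{45}
E[X] = \frac{5}{9}
E[Y] = \frac{47}{90}
Cov(X,Y) = E[XY] - E[X]E[Y] = - \frac{1}{810}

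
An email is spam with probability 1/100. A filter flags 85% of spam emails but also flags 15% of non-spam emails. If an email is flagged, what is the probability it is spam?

Let D = the rare event, + = positive/flagged.
P(D) = 1/100
P(+|D) = 85/100 = 17/20
P(+|D') = 15/100 = 3/20
P(+) = P(+|D)P(D) + P(+|D')P(D')
     = \frac{17}{20} × \frac{1}{100} + \frac{3}{20} × \frac{99}{100}
     = \frac{157}{1000}
P(D|+) = P(+|D)P(D)/P(+) = \frac{17}{314}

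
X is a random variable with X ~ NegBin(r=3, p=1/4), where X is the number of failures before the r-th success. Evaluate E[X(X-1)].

E[X(X-1)] = E[X² - X] = E[X²] - E[X]
E[X] = 9
E[X²] = Var(X) + (E[X])² = 36 + (9)² = 117
E[X(X-1)] = 117 - 9 = 108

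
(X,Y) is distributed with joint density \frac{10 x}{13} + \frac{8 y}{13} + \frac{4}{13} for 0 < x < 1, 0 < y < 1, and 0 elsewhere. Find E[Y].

E[Y] = ∫_0^1 ∫_0^1 y × f(x,y) dx dy
= \frac{43}{78}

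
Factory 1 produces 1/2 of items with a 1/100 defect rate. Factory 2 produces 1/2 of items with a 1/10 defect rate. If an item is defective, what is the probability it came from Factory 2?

Using Bayes' theorem:
P(F1) = 1/2, P(D|F1) = 1/100
P(F2) = 1/2, P(D|F2) = 1/10
P(D) = P(D|F1)P(F1) + P(D|F2)P(F2)
     = \frac{11}{200}
P(F2|D) = P(D|F2)P(F2) / P(D)
= \frac{10}{11}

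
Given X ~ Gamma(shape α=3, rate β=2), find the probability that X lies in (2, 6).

P(2 < X < 6) = ∫_{2}^{6} f(x) dx
where f(x) = 4 x^{2} e^{- 2 x}
= \frac{-85 + 13 e^{8}}{e^{12}}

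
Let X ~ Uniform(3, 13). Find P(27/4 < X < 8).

P(27/4 < X < 8) = ∫_{27/4}^{8} f(x) dx
where f(x) = \frac{1}{10}
= \frac{1}{8}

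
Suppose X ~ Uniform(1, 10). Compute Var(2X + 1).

For X ~ Uniform(1, 10):
Var(X) = \frac{27}{4}
Var(2X + 1) = (2)² × Var(X) = 4 × \frac{27}{4} = 27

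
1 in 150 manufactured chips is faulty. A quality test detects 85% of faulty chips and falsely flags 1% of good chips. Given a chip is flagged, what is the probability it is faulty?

Let D = the rare event, + = positive/flagged.
P(D) = 1/150
P(+|D) = 85/100 = 17/20
P(+|D') = 1/100
P(+) = P(+|D)P(D) + P(+|D')P(D')
     = \frac{17}{20} × \frac{1}{150} + \frac{1}{100} × \frac{149}{150}
     = \frac{39}{2500}
P(D|+) = P(+|D)P(D)/P(+) = \frac{85}{234}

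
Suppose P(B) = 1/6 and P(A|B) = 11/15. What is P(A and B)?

By definition, P(A|B) = P(A ∩ B) / P(B)
So P(A ∩ B) = P(A|B) × P(B)
= 11/15 × 1/6
= 11/90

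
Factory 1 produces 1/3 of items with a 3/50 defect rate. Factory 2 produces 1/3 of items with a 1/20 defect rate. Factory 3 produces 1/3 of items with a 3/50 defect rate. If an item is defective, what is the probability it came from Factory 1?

Using Bayes' theorem:
P(F1) = 1/3, P(D|F1) = 3/50
P(F2) = 1/3, P(D|F2) = 1/20
P(F3) = 1/3, P(D|F3) = 3/50
P(D) = P(D|F1)P(F1) + P(D|F2)P(F2) + P(D|F3)P(F3)
     = \frac{17}{300}
P(F1|D) = P(D|F1)P(F1) / P(D)
= \frac{6}{17}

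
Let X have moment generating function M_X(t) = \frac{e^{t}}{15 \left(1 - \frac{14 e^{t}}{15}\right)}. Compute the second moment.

To find E[X^2], compute M^(2)(0):
M^(1)(t) = \frac{e^{t}}{15 \left(1 - \frac{14 e^{t}}{15}\right)} + \frac{14 e^{2 t}}{225 \left(1 - \frac{14 e^{t}}{15}\right)^{2}}
M^(2)(t) = \frac{e^{t}}{15 \left(1 - \frac{14 e^{t}}{15}\right)} + \frac{14 e^{2 t}}{75 \left(1 - \frac{14 e^{t}}{15}\right)^{2}} + \frac{392 e^{3 t}}{3375 \left(1 - \frac{14 e^{t}}{15}\right)^{3}}
M^(2)(0) = 435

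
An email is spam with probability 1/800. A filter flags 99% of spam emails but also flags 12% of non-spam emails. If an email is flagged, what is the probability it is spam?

Let D = the rare event, + = positive/flagged.
P(D) = 1/800
P(+|D) = 99/100
P(+|D') = 12/100 = 3/25
P(+) = P(+|D)P(D) + P(+|D')P(D')
     = \frac{99}{100} × \frac{1}{800} + \frac{3}{25} × \frac{799}{800}
     = \frac{9687}{80000}
P(D|+) = P(+|D)P(D)/P(+) = \frac{33}{3229}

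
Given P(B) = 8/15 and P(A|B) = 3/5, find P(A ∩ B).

By definition, P(A|B) = P(A ∩ B) / P(B)
So P(A ∩ B) = P(A|B) × P(B)
= 3/5 × 8/15
= 8/25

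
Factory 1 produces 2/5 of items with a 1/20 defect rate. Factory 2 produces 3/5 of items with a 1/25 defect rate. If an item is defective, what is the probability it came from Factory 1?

Using Bayes' theorem:
P(F1) = 2/5, P(D|F1) = 1/20
P(F2) = 3/5, P(D|F2) = 1/25
P(D) = P(D|F1)P(F1) + P(D|F2)P(F2)
     = \frac{11}{250}
P(F1|D) = P(D|F1)P(F1) / P(D)
= \frac{5}{11}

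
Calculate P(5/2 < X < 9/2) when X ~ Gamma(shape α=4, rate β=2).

P(5/2 < X < 9/2) = ∫_{5/2}^{9/2} f(x) dx
where f(x) = \frac{8 x^{3} e^{- 2 x}}{3}
= \frac{2 \left(-258 + 59 e^{4}\right)}{3 e^{9}}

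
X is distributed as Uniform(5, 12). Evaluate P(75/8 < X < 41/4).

P(75/8 < X < 41/4) = ∫_{75/8}^{41/4} f(x) dx
where f(x) = \frac{1}{7}
= \frac{1}{8}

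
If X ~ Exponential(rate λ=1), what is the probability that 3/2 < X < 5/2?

P(3/2 < X < 5/2) = ∫_{3/2}^{5/2} f(x) dx
where f(x) = e^{- x}
= - \frac{1 - e}{e^{\frac{5}{2}}}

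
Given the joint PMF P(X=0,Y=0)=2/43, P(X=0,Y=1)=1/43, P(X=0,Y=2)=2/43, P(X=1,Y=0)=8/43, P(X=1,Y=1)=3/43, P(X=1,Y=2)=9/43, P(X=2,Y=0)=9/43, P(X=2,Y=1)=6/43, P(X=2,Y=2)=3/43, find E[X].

First find marginal of X:
P(X=0) = 5/43
P(X=1) = 20/43
P(X=2) = 18/43
E[X] = 0 × 5/43 + 1 × 20/43 + 2 × 18/43 = 56/43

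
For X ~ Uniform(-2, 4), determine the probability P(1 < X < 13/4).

P(1 < X < 13/4) = ∫_{1}^{13/4} f(x) dx
where f(x) = \frac{1}{6}
= \frac{3}{8}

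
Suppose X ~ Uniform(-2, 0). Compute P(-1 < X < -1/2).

P(-1 < X < -1/2) = ∫_{-1}^{-1/2} f(x) dx
where f(x) = \frac{1}{2}
= \frac{1}{4}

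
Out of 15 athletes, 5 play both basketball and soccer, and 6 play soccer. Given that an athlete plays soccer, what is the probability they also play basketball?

P(A ∩ B) = 5/15 = 1/3
P(B) = 6/15 = 2/5
P(A|B) = P(A ∩ B) / P(B) = (1/3) / (2/5) = 5/6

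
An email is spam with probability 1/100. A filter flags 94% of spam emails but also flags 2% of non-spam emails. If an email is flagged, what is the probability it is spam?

Let D = the rare event, + = positive/flagged.
P(D) = 1/100
P(+|D) = 94/100 = 47/50
P(+|D') = 2/100 = 1/50
P(+) = P(+|D)P(D) + P(+|D')P(D')
     = \frac{47}{50} × \frac{1}{100} + \frac{1}{50} × \frac{99}{100}
     = \frac{73}{2500}
P(D|+) = P(+|D)P(D)/P(+) = \frac{47}{146}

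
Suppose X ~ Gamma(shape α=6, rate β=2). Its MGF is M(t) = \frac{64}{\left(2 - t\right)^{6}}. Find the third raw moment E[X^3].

To find E[X^3], compute M^(3)(0):
M^(1)(t) = \frac{384}{\left(2 - t\right)^{7}}
M^(2)(t) = \frac{2688}{\left(2 - t\right)^{8}}
M^(3)(t) = \frac{21504}{\left(2 - t\right)^{9}}
M^(3)(0) = 42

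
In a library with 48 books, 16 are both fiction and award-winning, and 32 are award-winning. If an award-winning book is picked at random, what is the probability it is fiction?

P(A ∩ B) = 16/48 = 1/3
P(B) = 32/48 = 2/3
P(A|B) = P(A ∩ B) / P(B) = (1/3) / (2/3) = 1/2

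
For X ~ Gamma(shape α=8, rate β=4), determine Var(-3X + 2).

For X ~ Gamma(shape α=8, rate β=4):
Var(X) = \frac{1}{2}
Var(-3X + 2) = (-3)² × Var(X) = 9 × \frac{1}{2} = \frac{9}{2}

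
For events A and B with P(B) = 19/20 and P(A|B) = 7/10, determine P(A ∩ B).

By definition, P(A|B) = P(A ∩ B) / P(B)
So P(A ∩ B) = P(A|B) × P(B)
= 7/10 × 19/20
= 133/200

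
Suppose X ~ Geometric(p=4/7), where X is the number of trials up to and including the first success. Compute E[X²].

Using the identity E[X²] = Var(X) + (E[X])²:
E[X] = \frac{7}{4}
Var(X) = \frac{21}{16}
E[X²] = \frac{21}{16} + (\frac{7}{4})²
= \frac{35}{8}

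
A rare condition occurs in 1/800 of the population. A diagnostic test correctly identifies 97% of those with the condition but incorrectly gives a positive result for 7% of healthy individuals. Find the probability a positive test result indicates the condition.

Let D = the rare event, + = positive/flagged.
P(D) = 1/800
P(+|D) = 97/100
P(+|D') = 7/100
P(+) = P(+|D)P(D) + P(+|D')P(D')
     = \frac{97}{100} × \frac{1}{800} + \frac{7}{100} × \frac{799}{800}
     = \frac{569}{8000}
P(D|+) = P(+|D)P(D)/P(+) = \frac{97}{5690}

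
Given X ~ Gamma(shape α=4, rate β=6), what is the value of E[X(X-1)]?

E[X(X-1)] = E[X² - X] = E[X²] - E[X]
E[X] = \frac{2}{3}
E[X²] = Var(X) + (E[X])² = \frac{1}{9} + (\frac{2}{3})² = \frac{5}{9}
E[X(X-1)] = \frac{5}{9} - \frac{2}{3} = - \frac{1}{9}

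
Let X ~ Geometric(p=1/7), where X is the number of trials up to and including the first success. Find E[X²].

Using the identity E[X²] = Var(X) + (E[X])²:
E[X] = 7
Var(X) = 42
E[X²] = 42 + (7)²
= 91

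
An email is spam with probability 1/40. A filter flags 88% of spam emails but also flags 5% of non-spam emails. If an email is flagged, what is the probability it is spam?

Let D = the rare event, + = positive/flagged.
P(D) = 1/40
P(+|D) = 88/100 = 22/25
P(+|D') = 5/100 = 1/20
P(+) = P(+|D)P(D) + P(+|D')P(D')
     = \frac{22}{25} × \frac{1}{40} + \frac{1}{20} × \frac{39}{40}
     = \frac{283}{4000}
P(D|+) = P(+|D)P(D)/P(+) = \frac{88}{283}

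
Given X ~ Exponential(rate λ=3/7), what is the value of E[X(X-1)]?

E[X(X-1)] = E[X² - X] = E[X²] - E[X]
E[X] = \frac{7}{3}
E[X²] = Var(X) + (E[X])² = \frac{49}{9} + (\frac{7}{3})² = \frac{98}{9}
E[X(X-1)] = \frac{98}{9} - \frac{7}{3} = \frac{77}{9}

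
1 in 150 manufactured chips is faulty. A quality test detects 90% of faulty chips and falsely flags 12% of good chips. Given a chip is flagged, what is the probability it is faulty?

Let D = the rare event, + = positive/flagged.
P(D) = 1/150
P(+|D) = 90/100 = 9/10
P(+|D') = 12/100 = 3/25
P(+) = P(+|D)P(D) + P(+|D')P(D')
     = \frac{9}{10} × \frac{1}{150} + \frac{3}{25} × \frac{149}{150}
     = \frac{313}{2500}
P(D|+) = P(+|D)P(D)/P(+) = \frac{15}{313}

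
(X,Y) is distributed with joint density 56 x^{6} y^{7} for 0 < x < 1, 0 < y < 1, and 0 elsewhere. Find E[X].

E[X] = ∫_0^1 ∫_0^1 x × f(x,y) dy dx
= ∫_0^1 ∫_0^1 x × (56 x^{6} y^{7}) dy dx
= \frac{7}{8}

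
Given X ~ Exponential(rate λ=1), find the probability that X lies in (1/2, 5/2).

P(1/2 < X < 5/2) = ∫_{1/2}^{5/2} f(x) dx
where f(x) = e^{- x}
= - \frac{1 - e^{2}}{e^{\frac{5}{2}}}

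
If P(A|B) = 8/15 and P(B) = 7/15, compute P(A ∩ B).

By definition, P(A|B) = P(A ∩ B) / P(B)
So P(A ∩ B) = P(A|B) × P(B)
= 8/15 × 7/15
= 56/225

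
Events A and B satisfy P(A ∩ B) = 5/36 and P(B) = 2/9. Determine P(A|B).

P(A|B) = P(A ∩ B) / P(B)
= (5/36) / (2/9)
= 5/8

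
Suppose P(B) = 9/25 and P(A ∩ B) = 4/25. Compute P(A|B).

P(A|B) = P(A ∩ B) / P(B)
= (4/25) / (9/25)
= 4/9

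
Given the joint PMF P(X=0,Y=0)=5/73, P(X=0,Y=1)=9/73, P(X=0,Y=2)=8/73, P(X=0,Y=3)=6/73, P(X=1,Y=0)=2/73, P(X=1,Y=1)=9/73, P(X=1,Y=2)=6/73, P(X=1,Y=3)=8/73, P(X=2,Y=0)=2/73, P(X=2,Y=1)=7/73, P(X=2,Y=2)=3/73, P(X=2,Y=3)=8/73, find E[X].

First find marginal of X:
P(X=0) = 28/73
P(X=1) = 25/73
P(X=2) = 20/73
E[X] = 0 × 28/73 + 1 × 25/73 + 2 × 20/73 = 65/73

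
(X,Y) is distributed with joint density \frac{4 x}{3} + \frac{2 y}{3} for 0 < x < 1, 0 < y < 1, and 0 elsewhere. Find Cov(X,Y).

E[XY] = ∫∫ xy × f(x,y) dx dy = \frac{1}{3}
E[X] = \frac{11}{18}
E[Y] = \frac{5}{9}
Cov(X,Y) = E[XY] - E[X]E[Y] = - \frac{1}{162}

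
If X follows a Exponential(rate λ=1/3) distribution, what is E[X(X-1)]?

E[X(X-1)] = E[X² - X] = E[X²] - E[X]
E[X] = 3
E[X²] = Var(X) + (E[X])² = 9 + (3)² = 18
E[X(X-1)] = 18 - 3 = 15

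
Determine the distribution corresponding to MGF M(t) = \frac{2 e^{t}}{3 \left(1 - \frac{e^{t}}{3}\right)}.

The MGF M(t) = \frac{2 e^{t}}{3 \left(1 - \frac{e^{t}}{3}\right)} is the standard form for the Geometric distribution.
Comparing with the known MGF formula identifies: Geometric(p=2/3), X = trial number of first success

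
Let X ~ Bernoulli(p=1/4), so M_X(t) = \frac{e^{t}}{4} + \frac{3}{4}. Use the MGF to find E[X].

To find E[X], compute M^(1)(0):
M^(1)(t) = \frac{e^{t}}{4}
M^(1)(0) = \frac{1}{4}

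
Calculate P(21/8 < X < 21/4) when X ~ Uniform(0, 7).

P(21/8 < X < 21/4) = ∫_{21/8}^{21/4} f(x) dx
where f(x) = \frac{1}{7}
= \frac{3}{8}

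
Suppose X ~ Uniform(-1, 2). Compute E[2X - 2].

For X ~ Uniform(-1, 2):
E[X] = \frac{1}{2}
E[2X - 2] = 2 × E[X] - 2 = -1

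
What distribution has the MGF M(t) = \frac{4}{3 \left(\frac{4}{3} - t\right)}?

The MGF M(t) = \frac{4}{3 \left(\frac{4}{3} - t\right)} is the standard form for the Exponential distribution.
Comparing with the known MGF formula identifies: Exponential(rate λ=4/3)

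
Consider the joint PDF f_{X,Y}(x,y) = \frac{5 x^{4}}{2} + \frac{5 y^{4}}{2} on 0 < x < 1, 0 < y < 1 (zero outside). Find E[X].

E[X] = ∫_0^1 ∫_0^1 x × f(x,y) dy dx
= ∫_0^1 ∫_0^1 x × (\frac{5 x^{4}}{2} + \frac{5 y^{4}}{2}) dy dx
= \frac{2}{3}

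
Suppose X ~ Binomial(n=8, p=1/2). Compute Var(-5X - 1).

For X ~ Binomial(n=8, p=1/2):
Var(X) = 2
Var(-5X - 1) = (-5)² × Var(X) = 25 × 2 = 50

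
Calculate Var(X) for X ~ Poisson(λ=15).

For X ~ Poisson(λ=15):
Var(X) = 15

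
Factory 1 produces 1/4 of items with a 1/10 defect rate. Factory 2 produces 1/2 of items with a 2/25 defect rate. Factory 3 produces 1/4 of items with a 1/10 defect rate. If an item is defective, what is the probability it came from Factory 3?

Using Bayes' theorem:
P(F1) = 1/4, P(D|F1) = 1/10
P(F2) = 1/2, P(D|F2) = 2/25
P(F3) = 1/4, P(D|F3) = 1/10
P(D) = P(D|F1)P(F1) + P(D|F2)P(F2) + P(D|F3)P(F3)
     = \frac{9}{100}
P(F3|D) = P(D|F3)P(F3) / P(D)
= \frac{5}{18}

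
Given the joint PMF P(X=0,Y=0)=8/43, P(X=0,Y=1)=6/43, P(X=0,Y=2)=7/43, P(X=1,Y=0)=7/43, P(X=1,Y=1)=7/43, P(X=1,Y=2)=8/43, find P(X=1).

P(X=1) = P(X=1,Y=0) + P(X=1,Y=1) + P(X=1,Y=2)
= 7/43 + 7/43 + 8/43
= 22/43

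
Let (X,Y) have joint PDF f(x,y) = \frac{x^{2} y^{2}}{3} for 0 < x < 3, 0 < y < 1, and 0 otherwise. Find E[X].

f_X(x) = ∫_0^1 \frac{x^{2} y^{2}}{3} dy = \frac{x^{2}}{9}
E[X] = ∫_0^3 x × (\frac{x^{2}}{9}) dx = \frac{9}{4}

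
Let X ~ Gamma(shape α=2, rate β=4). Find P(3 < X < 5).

P(3 < X < 5) = ∫_{3}^{5} f(x) dx
where f(x) = 16 x e^{- 4 x}
= \frac{-21 + 13 e^{8}}{e^{20}}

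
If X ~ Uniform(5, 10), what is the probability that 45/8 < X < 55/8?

P(45/8 < X < 55/8) = ∫_{45/8}^{55/8} f(x) dx
where f(x) = \frac{1}{5}
= \frac{1}{4}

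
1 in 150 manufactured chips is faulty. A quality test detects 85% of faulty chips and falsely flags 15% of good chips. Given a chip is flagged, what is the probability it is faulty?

Let D = the rare event, + = positive/flagged.
P(D) = 1/150
P(+|D) = 85/100 = 17/20
P(+|D') = 15/100 = 3/20
P(+) = P(+|D)P(D) + P(+|D')P(D')
     = \frac{17}{20} × \frac{1}{150} + \frac{3}{20} × \frac{149}{150}
     = \frac{58}{375}
P(D|+) = P(+|D)P(D)/P(+) = \frac{17}{464}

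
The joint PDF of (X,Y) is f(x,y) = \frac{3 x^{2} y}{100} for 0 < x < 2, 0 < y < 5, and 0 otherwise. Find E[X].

f_X(x) = ∫_0^5 \frac{3 x^{2} y}{100} dy = \frac{3 x^{2}}{8}
E[X] = ∫_0^2 x × (\frac{3 x^{2}}{8}) dx = \frac{3}{2}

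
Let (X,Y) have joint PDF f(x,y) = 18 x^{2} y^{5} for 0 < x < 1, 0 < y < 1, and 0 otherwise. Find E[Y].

E[Y] = ∫_0^1 ∫_0^1 y × f(x,y) dx dy
= \frac{6}{7}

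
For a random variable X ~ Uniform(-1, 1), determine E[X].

For X ~ Uniform(-1, 1), the expected value is:
E[X] = 0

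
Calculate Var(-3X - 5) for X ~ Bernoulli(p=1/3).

For X ~ Bernoulli(p=1/3):
Var(X) = \frac{2}{9}
Var(-3X - 5) = (-3)² × Var(X) = 9 × \frac{2}{9} = 2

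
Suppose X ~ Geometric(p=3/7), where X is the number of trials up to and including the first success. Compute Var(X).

For X ~ Geometric(p=3/7), where X is the number of trials up to and including the first success:
Var(X) = \frac{28}{9}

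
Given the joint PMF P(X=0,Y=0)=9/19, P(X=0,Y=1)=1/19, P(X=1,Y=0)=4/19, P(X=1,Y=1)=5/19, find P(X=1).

P(X=1) = P(X=1,Y=0) + P(X=1,Y=1)
= 4/19 + 5/19
= 9/19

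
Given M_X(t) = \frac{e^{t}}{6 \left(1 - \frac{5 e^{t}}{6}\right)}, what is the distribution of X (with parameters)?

The MGF M(t) = \frac{e^{t}}{6 \left(1 - \frac{5 e^{t}}{6}\right)} is the standard form for the Geometric distribution.
Comparing with the known MGF formula identifies: Geometric(p=1/6), X = trial number of first success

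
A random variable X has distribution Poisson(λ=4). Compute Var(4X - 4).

For X ~ Poisson(λ=4):
Var(X) = 4
Var(4X - 4) = (4)² × Var(X) = 16 × 4 = 64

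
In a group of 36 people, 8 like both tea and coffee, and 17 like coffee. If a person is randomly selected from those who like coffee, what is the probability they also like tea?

P(A ∩ B) = 8/36 = 2/9
P(B) = 17/36
P(A|B) = P(A ∩ B) / P(B) = (2/9) / (17/36) = 8/17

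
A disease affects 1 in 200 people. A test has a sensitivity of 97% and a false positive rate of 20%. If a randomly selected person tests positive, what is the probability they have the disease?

Let D = the rare event, + = positive/flagged.
P(D) = 1/200
P(+|D) = 97/100
P(+|D') = 20/100 = 1/5
P(+) = P(+|D)P(D) + P(+|D')P(D')
     = \frac{97}{100} × \frac{1}{200} + \frac{1}{5} × \frac{199}{200}
     = \frac{4077}{20000}
P(D|+) = P(+|D)P(D)/P(+) = \frac{97}{4077}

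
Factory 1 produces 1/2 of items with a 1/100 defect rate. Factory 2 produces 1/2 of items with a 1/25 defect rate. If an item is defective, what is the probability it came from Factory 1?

Using Bayes' theorem:
P(F1) = 1/2, P(D|F1) = 1/100
P(F2) = 1/2, P(D|F2) = 1/25
P(D) = P(D|F1)P(F1) + P(D|F2)P(F2)
     = \frac{1}{40}
P(F1|D) = P(D|F1)P(F1) / P(D)
= \frac{1}{5}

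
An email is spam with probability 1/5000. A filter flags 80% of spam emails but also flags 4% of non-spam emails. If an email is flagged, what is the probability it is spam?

Let D = the rare event, + = positive/flagged.
P(D) = 1/5000
P(+|D) = 80/100 = 4/5
P(+|D') = 4/100 = 1/25
P(+) = P(+|D)P(D) + P(+|D')P(D')
     = \frac{4}{5} × \frac{1}{5000} + \frac{1}{25} × \frac{4999}{5000}
     = \frac{5019}{125000}
P(D|+) = P(+|D)P(D)/P(+) = \frac{20}{5019}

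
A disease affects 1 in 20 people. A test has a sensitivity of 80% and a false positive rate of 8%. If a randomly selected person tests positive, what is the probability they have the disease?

Let D = the rare event, + = positive/flagged.
P(D) = 1/20
P(+|D) = 80/100 = 4/5
P(+|D') = 8/100 = 2/25
P(+) = P(+|D)P(D) + P(+|D')P(D')
     = \frac{4}{5} × \frac{1}{20} + \frac{2}{25} × \frac{19}{20}
     = \frac{29}{250}
P(D|+) = P(+|D)P(D)/P(+) = \frac{10}{29}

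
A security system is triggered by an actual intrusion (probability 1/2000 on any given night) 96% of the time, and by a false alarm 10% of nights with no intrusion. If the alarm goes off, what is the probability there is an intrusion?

Let D = the rare event, + = positive/flagged.
P(D) = 1/2000
P(+|D) = 96/100 = 24/25
P(+|D') = 10/100 = 1/10
P(+) = P(+|D)P(D) + P(+|D')P(D')
     = \frac{24}{25} × \frac{1}{2000} + \frac{1}{10} × \frac{1999}{2000}
     = \frac{10043}{100000}
P(D|+) = P(+|D)P(D)/P(+) = \frac{48}{10043}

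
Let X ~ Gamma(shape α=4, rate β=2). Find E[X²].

Using the identity E[X²] = Var(X) + (E[X])²:
E[X] = 2
Var(X) = 1
E[X²] = 1 + (2)²
= 5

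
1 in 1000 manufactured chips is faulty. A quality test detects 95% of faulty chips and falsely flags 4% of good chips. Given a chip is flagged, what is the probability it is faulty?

Let D = the rare event, + = positive/flagged.
P(D) = 1/1000
P(+|D) = 95/100 = 19/20
P(+|D') = 4/100 = 1/25
P(+) = P(+|D)P(D) + P(+|D')P(D')
     = \frac{19}{20} × \frac{1}{1000} + \frac{1}{25} × \frac{999}{1000}
     = \frac{4091}{100000}
P(D|+) = P(+|D)P(D)/P(+) = \frac{95}{4091}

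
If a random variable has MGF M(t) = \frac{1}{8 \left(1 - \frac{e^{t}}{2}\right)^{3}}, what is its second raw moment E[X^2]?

To find E[X^2], compute M^(2)(0):
M^(1)(t) = \frac{3 e^{t}}{16 \left(1 - \frac{e^{t}}{2}\right)^{4}}
M^(2)(t) = \frac{3 e^{t}}{16 \left(1 - \frac{e^{t}}{2}\right)^{4}} + \frac{3 e^{2 t}}{8 \left(1 - \frac{e^{t}}{2}\right)^{5}}
M^(2)(0) = 15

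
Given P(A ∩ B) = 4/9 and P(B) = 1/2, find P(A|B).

P(A|B) = P(A ∩ B) / P(B)
= (4/9) / (1/2)
= 8/9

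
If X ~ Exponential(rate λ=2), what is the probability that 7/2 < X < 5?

P(7/2 < X < 5) = ∫_{7/2}^{5} f(x) dx
where f(x) = 2 e^{- 2 x}
= - \frac{1 - e^{3}}{e^{10}}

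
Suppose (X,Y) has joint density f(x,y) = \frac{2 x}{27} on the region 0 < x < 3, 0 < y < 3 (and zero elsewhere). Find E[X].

f_X(x) = ∫_0^3 \frac{2 x}{27} dy = \frac{2 x}{9}
E[X] = ∫_0^3 x × (\frac{2 x}{9}) dx = 2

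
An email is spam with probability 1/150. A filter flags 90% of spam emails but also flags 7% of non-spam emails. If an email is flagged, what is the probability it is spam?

Let D = the rare event, + = positive/flagged.
P(D) = 1/150
P(+|D) = 90/100 = 9/10
P(+|D') = 7/100
P(+) = P(+|D)P(D) + P(+|D')P(D')
     = \frac{9}{10} × \frac{1}{150} + \frac{7}{100} × \frac{149}{150}
     = \frac{1133}{15000}
P(D|+) = P(+|D)P(D)/P(+) = \frac{90}{1133}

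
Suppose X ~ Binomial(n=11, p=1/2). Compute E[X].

For X ~ Binomial(n=11, p=1/2), the expected value is:
E[X] = \frac{11}{2}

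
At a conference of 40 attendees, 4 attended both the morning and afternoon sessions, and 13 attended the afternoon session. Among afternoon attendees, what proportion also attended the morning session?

P(A ∩ B) = 4/40 = 1/10
P(B) = 13/40
P(A|B) = P(A ∩ B) / P(B) = (1/10) / (13/40) = 4/13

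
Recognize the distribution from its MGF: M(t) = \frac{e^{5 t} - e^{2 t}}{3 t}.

The MGF M(t) = \frac{e^{5 t} - e^{2 t}}{3 t} is the standard form for the Uniform distribution.
Comparing with the known MGF formula identifies: Uniform(2, 5)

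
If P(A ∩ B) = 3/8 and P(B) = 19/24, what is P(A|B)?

P(A|B) = P(A ∩ B) / P(B)
= (3/8) / (19/24)
= 9/19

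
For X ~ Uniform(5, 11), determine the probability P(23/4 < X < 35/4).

P(23/4 < X < 35/4) = ∫_{23/4}^{35/4} f(x) dx
where f(x) = \frac{1}{6}
= \frac{1}{2}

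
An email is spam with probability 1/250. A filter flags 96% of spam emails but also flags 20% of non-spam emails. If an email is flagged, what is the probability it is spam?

Let D = the rare event, + = positive/flagged.
P(D) = 1/250
P(+|D) = 96/100 = 24/25
P(+|D') = 20/100 = 1/5
P(+) = P(+|D)P(D) + P(+|D')P(D')
     = \frac{24}{25} × \frac{1}{250} + \frac{1}{5} × \frac{249}{250}
     = \frac{1269}{6250}
P(D|+) = P(+|D)P(D)/P(+) = \frac{8}{423}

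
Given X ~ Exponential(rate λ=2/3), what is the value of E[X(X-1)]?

E[X(X-1)] = E[X² - X] = E[X²] - E[X]
E[X] = \frac{3}{2}
E[X²] = Var(X) + (E[X])² = \frac{9}{4} + (\frac{3}{2})² = \frac{9}{2}
E[X(X-1)] = \frac{9}{2} - \frac{3}{2} = 3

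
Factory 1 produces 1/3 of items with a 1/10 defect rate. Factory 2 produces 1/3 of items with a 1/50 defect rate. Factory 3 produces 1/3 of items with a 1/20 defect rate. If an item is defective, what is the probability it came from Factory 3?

Using Bayes' theorem:
P(F1) = 1/3, P(D|F1) = 1/10
P(F2) = 1/3, P(D|F2) = 1/50
P(F3) = 1/3, P(D|F3) = 1/20
P(D) = P(D|F1)P(F1) + P(D|F2)P(F2) + P(D|F3)P(F3)
     = \frac{17}{300}
P(F3|D) = P(D|F3)P(F3) / P(D)
= \frac{5}{17}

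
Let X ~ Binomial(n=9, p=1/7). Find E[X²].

Using the identity E[X²] = Var(X) + (E[X])²:
E[X] = \frac{9}{7}
Var(X) = \frac{54}{49}
E[X²] = \frac{54}{49} + (\frac{9}{7})²
= \frac{135}{49}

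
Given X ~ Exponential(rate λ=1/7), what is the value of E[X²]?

Using the identity E[X²] = Var(X) + (E[X])²:
E[X] = 7
Var(X) = 49
E[X²] = 49 + (7)²
= 98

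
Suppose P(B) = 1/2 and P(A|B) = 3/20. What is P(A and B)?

By definition, P(A|B) = P(A ∩ B) / P(B)
So P(A ∩ B) = P(A|B) × P(B)
= 3/20 × 1/2
= 3/40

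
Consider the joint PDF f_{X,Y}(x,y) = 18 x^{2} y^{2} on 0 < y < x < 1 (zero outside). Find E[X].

f_X(x) = ∫_0^x 18 x^{2} y^{2} dy = 6 x^{5}
E[X] = ∫_0^1 x × (6 x^{5}) dx = \frac{6}{7}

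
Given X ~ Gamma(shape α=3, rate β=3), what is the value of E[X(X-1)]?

E[X(X-1)] = E[X² - X] = E[X²] - E[X]
E[X] = 1
E[X²] = Var(X) + (E[X])² = \frac{1}{3} + (1)² = \frac{4}{3}
E[X(X-1)] = \frac{4}{3} - 1 = \frac{1}{3}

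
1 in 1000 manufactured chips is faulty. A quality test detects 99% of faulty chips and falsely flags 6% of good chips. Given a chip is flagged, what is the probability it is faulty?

Let D = the rare event, + = positive/flagged.
P(D) = 1/1000
P(+|D) = 99/100
P(+|D') = 6/100 = 3/50
P(+) = P(+|D)P(D) + P(+|D')P(D')
     = \frac{99}{100} × \frac{1}{1000} + \frac{3}{50} × \frac{999}{1000}
     = \frac{6093}{100000}
P(D|+) = P(+|D)P(D)/P(+) = \frac{11}{677}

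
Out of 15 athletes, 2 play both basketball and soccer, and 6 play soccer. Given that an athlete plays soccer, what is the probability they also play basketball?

P(A ∩ B) = 2/15
P(B) = 6/15 = 2/5
P(A|B) = P(A ∩ B) / P(B) = (2/15) / (2/5) = 1/3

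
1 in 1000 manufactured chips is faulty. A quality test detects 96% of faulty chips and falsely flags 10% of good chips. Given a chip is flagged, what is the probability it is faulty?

Let D = the rare event, + = positive/flagged.
P(D) = 1/1000
P(+|D) = 96/100 = 24/25
P(+|D') = 10/100 = 1/10
P(+) = P(+|D)P(D) + P(+|D')P(D')
     = \frac{24}{25} × \frac{1}{1000} + \frac{1}{10} × \frac{999}{1000}
     = \frac{5043}{50000}
P(D|+) = P(+|D)P(D)/P(+) = \frac{16}{1681}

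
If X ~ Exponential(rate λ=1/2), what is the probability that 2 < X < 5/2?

P(2 < X < 5/2) = ∫_{2}^{5/2} f(x) dx
where f(x) = \frac{e^{- \frac{x}{2}}}{2}
= - \frac{1}{e^{\frac{5}{4}}} + e^{-1}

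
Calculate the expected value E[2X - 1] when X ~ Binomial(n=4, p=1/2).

For X ~ Binomial(n=4, p=1/2):
E[X] = 2
E[2X - 1] = 2 × E[X] - 1 = 3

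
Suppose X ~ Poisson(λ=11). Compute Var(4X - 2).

For X ~ Poisson(λ=11):
Var(X) = 11
Var(4X - 2) = (4)² × Var(X) = 16 × 11 = 176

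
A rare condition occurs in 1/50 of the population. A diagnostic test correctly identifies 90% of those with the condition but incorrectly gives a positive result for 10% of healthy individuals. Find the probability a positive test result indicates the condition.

Let D = the rare event, + = positive/flagged.
P(D) = 1/50
P(+|D) = 90/100 = 9/10
P(+|D') = 10/100 = 1/10
P(+) = P(+|D)P(D) + P(+|D')P(D')
     = \frac{9}{10} × \frac{1}{50} + \frac{1}{10} × \frac{49}{50}
     = \frac{29}{250}
P(D|+) = P(+|D)P(D)/P(+) = \frac{9}{58}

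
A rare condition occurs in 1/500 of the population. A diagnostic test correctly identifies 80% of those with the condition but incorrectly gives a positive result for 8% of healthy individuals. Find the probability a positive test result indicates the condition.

Let D = the rare event, + = positive/flagged.
P(D) = 1/500
P(+|D) = 80/100 = 4/5
P(+|D') = 8/100 = 2/25
P(+) = P(+|D)P(D) + P(+|D')P(D')
     = \frac{4}{5} × \frac{1}{500} + \frac{2}{25} × \frac{499}{500}
     = \frac{509}{6250}
P(D|+) = P(+|D)P(D)/P(+) = \frac{10}{509}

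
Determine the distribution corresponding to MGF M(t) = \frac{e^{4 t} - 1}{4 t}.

The MGF M(t) = \frac{e^{4 t} - 1}{4 t} is the standard form for the Uniform distribution.
Comparing with the known MGF formula identifies: Uniform(0, 4)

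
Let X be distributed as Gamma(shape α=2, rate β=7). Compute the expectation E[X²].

Using the identity E[X²] = Var(X) + (E[X])²:
E[X] = \frac{2}{7}
Var(X) = \frac{2}{49}
E[X²] = \frac{2}{49} + (\frac{2}{7})²
= \frac{6}{49}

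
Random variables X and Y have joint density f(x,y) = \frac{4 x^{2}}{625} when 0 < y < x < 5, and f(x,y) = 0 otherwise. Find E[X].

f_X(x) = ∫_0^x \frac{4 x^{2}}{625} dy = \frac{4 x^{3}}{625}
E[X] = ∫_0^5 x × (\frac{4 x^{3}}{625}) dx = 4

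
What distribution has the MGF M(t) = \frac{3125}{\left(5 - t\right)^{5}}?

The MGF M(t) = \frac{3125}{\left(5 - t\right)^{5}} is the standard form for the Gamma distribution.
Comparing with the known MGF formula identifies: Gamma(shape α=5, rate β=5)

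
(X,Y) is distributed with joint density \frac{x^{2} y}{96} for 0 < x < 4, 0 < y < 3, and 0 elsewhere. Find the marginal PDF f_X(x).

f_X(x) = ∫_0^3 f(x,y) dy
= ∫_0^3 \frac{x^{2} y}{96} dy
= \frac{3 x^{2}}{64} for 0 < x < 4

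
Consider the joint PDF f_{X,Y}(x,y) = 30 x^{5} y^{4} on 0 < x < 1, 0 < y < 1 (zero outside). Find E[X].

E[X] = ∫_0^1 ∫_0^1 x × f(x,y) dy dx
= ∫_0^1 ∫_0^1 x × (30 x^{5} y^{4}) dy dx
= \frac{6}{7}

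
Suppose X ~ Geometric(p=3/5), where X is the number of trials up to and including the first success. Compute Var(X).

For X ~ Geometric(p=3/5), where X is the number of trials up to and including the first success:
Var(X) = \frac{10}{9}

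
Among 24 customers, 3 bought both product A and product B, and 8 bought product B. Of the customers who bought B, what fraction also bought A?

P(A ∩ B) = 3/24 = 1/8
P(B) = 8/24 = 1/3
P(A|B) = P(A ∩ B) / P(B) = (1/8) / (1/3) = 3/8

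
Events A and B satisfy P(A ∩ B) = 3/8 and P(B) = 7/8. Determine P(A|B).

P(A|B) = P(A ∩ B) / P(B)
= (3/8) / (7/8)
= 3/7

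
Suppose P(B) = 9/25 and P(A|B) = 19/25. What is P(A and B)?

By definition, P(A|B) = P(A ∩ B) / P(B)
So P(A ∩ B) = P(A|B) × P(B)
= 19/25 × 9/25
= 171/625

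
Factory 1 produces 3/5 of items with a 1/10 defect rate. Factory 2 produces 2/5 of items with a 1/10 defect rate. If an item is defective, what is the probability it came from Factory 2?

Using Bayes' theorem:
P(F1) = 3/5, P(D|F1) = 1/10
P(F2) = 2/5, P(D|F2) = 1/10
P(D) = P(D|F1)P(F1) + P(D|F2)P(F2)
     = \frac{1}{10}
P(F2|D) = P(D|F2)P(F2) / P(D)
= \frac{2}{5}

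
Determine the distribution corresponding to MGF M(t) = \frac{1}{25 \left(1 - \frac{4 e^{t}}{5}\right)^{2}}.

The MGF M(t) = \frac{1}{25 \left(1 - \frac{4 e^{t}}{5}\right)^{2}} is the standard form for the NegativeBinomial distribution.
Comparing with the known MGF formula identifies: NegBin(r=2, p=1/5), X = failures before r-th success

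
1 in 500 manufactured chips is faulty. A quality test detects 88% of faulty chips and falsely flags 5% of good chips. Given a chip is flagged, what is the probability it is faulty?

Let D = the rare event, + = positive/flagged.
P(D) = 1/500
P(+|D) = 88/100 = 22/25
P(+|D') = 5/100 = 1/20
P(+) = P(+|D)P(D) + P(+|D')P(D')
     = \frac{22}{25} × \frac{1}{500} + \frac{1}{20} × \frac{499}{500}
     = \frac{2583}{50000}
P(D|+) = P(+|D)P(D)/P(+) = \frac{88}{2583}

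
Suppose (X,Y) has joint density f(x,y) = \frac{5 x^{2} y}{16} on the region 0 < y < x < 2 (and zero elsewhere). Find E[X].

f_X(x) = ∫_0^x \frac{5 x^{2} y}{16} dy = \frac{5 x^{4}}{32}
E[X] = ∫_0^2 x × (\frac{5 x^{4}}{32}) dx = \frac{5}{3}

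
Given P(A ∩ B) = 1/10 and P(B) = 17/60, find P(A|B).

P(A|B) = P(A ∩ B) / P(B)
= (1/10) / (17/60)
= 6/17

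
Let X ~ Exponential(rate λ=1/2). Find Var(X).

For X ~ Exponential(rate λ=1/2):
Var(X) = 4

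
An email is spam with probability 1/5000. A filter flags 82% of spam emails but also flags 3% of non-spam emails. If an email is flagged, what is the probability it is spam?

Let D = the rare event, + = positive/flagged.
P(D) = 1/5000
P(+|D) = 82/100 = 41/50
P(+|D') = 3/100
P(+) = P(+|D)P(D) + P(+|D')P(D')
     = \frac{41}{50} × \frac{1}{5000} + \frac{3}{100} × \frac{4999}{5000}
     = \frac{15079}{500000}
P(D|+) = P(+|D)P(D)/P(+) = \frac{82}{15079}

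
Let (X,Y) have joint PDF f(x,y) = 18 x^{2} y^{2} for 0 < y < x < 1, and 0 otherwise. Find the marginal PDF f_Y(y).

f_Y(y) = ∫_y^1 18 x^{2} y^{2} dx = 6 y^{2} \left(1 - y^{3}\right)
for 0 < y < 1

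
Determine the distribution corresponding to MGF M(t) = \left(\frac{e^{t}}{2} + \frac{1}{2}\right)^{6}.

The MGF M(t) = \left(\frac{e^{t}}{2} + \frac{1}{2}\right)^{6} is the standard form for the Binomial distribution.
Comparing with the known MGF formula identifies: Binomial(n=6, p=1/2)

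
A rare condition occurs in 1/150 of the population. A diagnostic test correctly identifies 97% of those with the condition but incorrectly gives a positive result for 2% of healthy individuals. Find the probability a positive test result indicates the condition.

Let D = the rare event, + = positive/flagged.
P(D) = 1/150
P(+|D) = 97/100
P(+|D') = 2/100 = 1/50
P(+) = P(+|D)P(D) + P(+|D')P(D')
     = \frac{97}{100} × \frac{1}{150} + \frac{1}{50} × \frac{149}{150}
     = \frac{79}{3000}
P(D|+) = P(+|D)P(D)/P(+) = \frac{97}{395}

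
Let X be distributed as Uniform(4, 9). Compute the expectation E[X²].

Using the identity E[X²] = Var(X) + (E[X])²:
E[X] = \frac{13}{2}
Var(X) = \frac{25}{12}
E[X²] = \frac{25}{12} + (\frac{13}{2})²
= \frac{133}{3}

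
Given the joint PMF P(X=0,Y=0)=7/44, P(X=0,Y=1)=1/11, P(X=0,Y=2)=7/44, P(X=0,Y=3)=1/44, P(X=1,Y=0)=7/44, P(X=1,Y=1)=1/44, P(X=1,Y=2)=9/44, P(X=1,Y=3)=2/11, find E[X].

First find marginal of X:
P(X=0) = 19/44
P(X=1) = 25/44
E[X] = 0 × 19/44 + 1 × 25/44 = 25/44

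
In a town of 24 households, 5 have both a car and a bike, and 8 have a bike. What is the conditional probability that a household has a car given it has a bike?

P(A ∩ B) = 5/24
P(B) = 8/24 = 1/3
P(A|B) = P(A ∩ B) / P(B) = (5/24) / (1/3) = 5/8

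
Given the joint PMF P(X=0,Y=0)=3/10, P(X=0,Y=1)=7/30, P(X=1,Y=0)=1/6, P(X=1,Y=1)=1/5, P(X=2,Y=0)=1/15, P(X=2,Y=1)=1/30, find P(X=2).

P(X=2) = P(X=2,Y=0) + P(X=2,Y=1)
= 1/15 + 1/30
= 1/10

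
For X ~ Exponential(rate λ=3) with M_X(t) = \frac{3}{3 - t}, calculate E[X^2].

To find E[X^2], compute M^(2)(0):
M^(1)(t) = \frac{3}{\left(3 - t\right)^{2}}
M^(2)(t) = \frac{6}{\left(3 - t\right)^{3}}
M^(2)(0) = \frac{2}{9}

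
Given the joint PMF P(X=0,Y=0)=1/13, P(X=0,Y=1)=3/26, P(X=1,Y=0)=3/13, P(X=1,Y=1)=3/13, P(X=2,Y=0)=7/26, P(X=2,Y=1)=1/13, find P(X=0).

P(X=0) = P(X=0,Y=0) + P(X=0,Y=1)
= 1/13 + 3/26
= 5/26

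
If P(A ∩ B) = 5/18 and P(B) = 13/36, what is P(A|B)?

P(A|B) = P(A ∩ B) / P(B)
= (5/18) / (13/36)
= 10/13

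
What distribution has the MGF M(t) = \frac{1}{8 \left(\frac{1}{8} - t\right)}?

The MGF M(t) = \frac{1}{8 \left(\frac{1}{8} - t\right)} is the standard form for the Exponential distribution.
Comparing with the known MGF formula identifies: Exponential(rate λ=1/8)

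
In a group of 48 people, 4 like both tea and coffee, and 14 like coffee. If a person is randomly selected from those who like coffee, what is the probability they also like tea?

P(A ∩ B) = 4/48 = 1/12
P(B) = 14/48 = 7/24
P(A|B) = P(A ∩ B) / P(B) = (1/12) / (7/24) = 2/7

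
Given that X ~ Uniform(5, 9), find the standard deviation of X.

For X ~ Uniform(5, 9):
Var(X) = \frac{4}{3}
SD(X) = √(Var(X)) = √(\frac{4}{3}) = \frac{2 \sqrt{3}}{3}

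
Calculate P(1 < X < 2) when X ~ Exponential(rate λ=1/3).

P(1 < X < 2) = ∫_{1}^{2} f(x) dx
where f(x) = \frac{e^{- \frac{x}{3}}}{3}
= - \frac{1 - e^{\frac{1}{3}}}{e^{\frac{2}{3}}}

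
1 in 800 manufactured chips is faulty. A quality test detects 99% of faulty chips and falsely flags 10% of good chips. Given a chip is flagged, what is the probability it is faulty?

Let D = the rare event, + = positive/flagged.
P(D) = 1/800
P(+|D) = 99/100
P(+|D') = 10/100 = 1/10
P(+) = P(+|D)P(D) + P(+|D')P(D')
     = \frac{99}{100} × \frac{1}{800} + \frac{1}{10} × \frac{799}{800}
     = \frac{8089}{80000}
P(D|+) = P(+|D)P(D)/P(+) = \frac{99}{8089}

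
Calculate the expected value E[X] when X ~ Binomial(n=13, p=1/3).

For X ~ Binomial(n=13, p=1/3), the expected value is:
E[X] = \frac{13}{3}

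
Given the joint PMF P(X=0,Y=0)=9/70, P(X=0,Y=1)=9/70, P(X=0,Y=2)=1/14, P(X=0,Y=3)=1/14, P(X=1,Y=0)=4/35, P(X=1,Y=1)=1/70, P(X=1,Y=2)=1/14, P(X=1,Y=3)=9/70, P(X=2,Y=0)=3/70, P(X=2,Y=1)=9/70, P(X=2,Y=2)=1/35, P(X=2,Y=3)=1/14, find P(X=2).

P(X=2) = P(X=2,Y=0) + P(X=2,Y=1) + P(X=2,Y=2) + P(X=2,Y=3)
= 3/70 + 9/70 + 1/35 + 1/14
= 19/70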